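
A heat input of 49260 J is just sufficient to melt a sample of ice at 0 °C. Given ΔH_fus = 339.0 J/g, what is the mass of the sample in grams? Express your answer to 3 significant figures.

m = q / ΔH_fus = 49260 J / 339.0 J/g = 145 g

m = 145 g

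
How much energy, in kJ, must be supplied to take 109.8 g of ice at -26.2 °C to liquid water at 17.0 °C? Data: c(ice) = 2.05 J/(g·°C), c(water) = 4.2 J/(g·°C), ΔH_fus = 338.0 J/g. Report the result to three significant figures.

q = 50.8 kJ

q1 (heat ice -26.2→0.0 °C): 109.8 × 2.05 × 26.2 = 5897 J
q2 (melt at 0 °C): 109.8 × 338.0 = 37112 J
q3 (heat water 0.0→17.0 °C): 109.8 × 4.2 × 17.0 = 7840 J
Total: 5897 + 37112 + 7840 = 50849 J = 50.8 kJ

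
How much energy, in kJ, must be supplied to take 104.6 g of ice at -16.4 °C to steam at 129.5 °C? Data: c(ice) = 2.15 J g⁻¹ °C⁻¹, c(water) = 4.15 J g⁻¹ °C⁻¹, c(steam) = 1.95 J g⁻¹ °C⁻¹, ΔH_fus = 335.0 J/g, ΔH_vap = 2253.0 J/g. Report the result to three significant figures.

q = 324 kJ

q1 (heat ice -16.4→0.0 °C): 104.6 × 2.15 × 16.4 = 3688 J
q2 (melt at 0 °C): 104.6 × 335.0 = 35041 J
q3 (heat water 0.0→100.0 °C): 104.6 × 4.15 × 100.0 = 43409 J
q4 (vaporize at 100 °C): 104.6 × 2253.0 = 235664 J
q5 (heat steam 100.0→129.5 °C): 104.6 × 1.95 × 29.5 = 6017 J
Total: 3688 + 35041 + 43409 + 235664 + 6017 = 323819 J = 324 kJ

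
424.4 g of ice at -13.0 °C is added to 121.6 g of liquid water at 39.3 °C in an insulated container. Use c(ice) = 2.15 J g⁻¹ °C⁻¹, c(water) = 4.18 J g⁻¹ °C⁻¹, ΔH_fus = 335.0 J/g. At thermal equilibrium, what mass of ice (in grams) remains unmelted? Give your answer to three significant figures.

m_ice remaining = 400 g

Heat to warm all ice to 0 °C: 424.4×2.15×13.0 = 11862 J
Heat released by water cooling to 0 °C: 121.6×4.18×39.3 = 19976 J
19976 J < 11862 + 424.4×335.0 = 154036 J, so not all ice melts; final T = 0 °C.
Heat left for melting: 19976 − 11862 = 8114 J
Mass melted = 8114 / 335.0 = 24.22 g
Ice remaining = 424.4 − 24.22 = 400.18 g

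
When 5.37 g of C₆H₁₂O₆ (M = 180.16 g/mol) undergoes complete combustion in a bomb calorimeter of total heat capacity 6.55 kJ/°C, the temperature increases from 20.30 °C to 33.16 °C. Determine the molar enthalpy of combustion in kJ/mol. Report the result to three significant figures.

ΔT = 33.16 − 20.30 = 12.86 °C
q_cal = C_cal × ΔT = 6.55 × 12.86 = 84.233 kJ
n = 5.37 / 180.16 = 0.02981 mol
q_rxn = −q_cal = -84.233 kJ
ΔH = -84.233 / 0.02981 = -2826 kJ/mol

ΔH = -2830 kJ/mol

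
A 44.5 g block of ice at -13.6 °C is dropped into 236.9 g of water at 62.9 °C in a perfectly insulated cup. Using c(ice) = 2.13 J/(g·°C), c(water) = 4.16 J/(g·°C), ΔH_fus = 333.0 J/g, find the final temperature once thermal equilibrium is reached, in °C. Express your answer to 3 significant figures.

T_f = 39.2 °C

Heat to bring ice to 0 °C and melt it: q₁ = 44.5×2.13×13.6 + 44.5×333.0 = 16108 J
Heat the water can supply cooling to 0 °C: 236.9×4.16×62.9 = 61988.2 J > q₁, so all ice melts.
Energy balance: 236.9×4.16×(62.9 − T) = 16108 + 44.5×4.16×(T − 0)
985.504(62.9 − T) = 16108 + 185.12 T
61988.2 − 16108 = 1170.624 T
T = 45880.2 / 1170.624 = 39.19 °C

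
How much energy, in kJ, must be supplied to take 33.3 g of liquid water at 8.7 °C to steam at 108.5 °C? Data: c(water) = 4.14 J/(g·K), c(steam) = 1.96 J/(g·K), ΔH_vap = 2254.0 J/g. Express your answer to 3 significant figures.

q1 (heat water 8.7→100.0 °C): 33.3 × 4.14 × 91.3 = 12587 J
q2 (vaporize at 100 °C): 33.3 × 2254.0 = 75058 J
q3 (heat steam 100.0→108.5 °C): 33.3 × 1.96 × 8.5 = 555 J
Total: 12587 + 75058 + 555 = 88200 J = 88.2 kJ

q = 88.2 kJ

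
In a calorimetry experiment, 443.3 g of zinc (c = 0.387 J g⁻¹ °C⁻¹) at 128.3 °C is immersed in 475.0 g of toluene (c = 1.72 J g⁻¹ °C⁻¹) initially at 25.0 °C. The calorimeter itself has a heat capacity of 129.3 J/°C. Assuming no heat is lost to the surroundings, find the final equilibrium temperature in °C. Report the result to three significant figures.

T_f = 40.9 °C

Heat lost by zinc = heat gained by toluene + calorimeter.
(443.3)(0.387)(128.3 − T) = [(475.0)(1.72) + 129.3](T − 25.0)
171.5571 (128.3 − T) = 946.3 (T − 25.0)
22011 − 171.5571 T = 946.3 T − 23658
45669 = 1117.8571 T
T = 40.85 °C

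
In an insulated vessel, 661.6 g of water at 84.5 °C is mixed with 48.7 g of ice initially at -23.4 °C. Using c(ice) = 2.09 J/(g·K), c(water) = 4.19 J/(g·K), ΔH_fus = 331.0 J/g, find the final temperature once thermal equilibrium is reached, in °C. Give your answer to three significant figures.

T_f = 72.5 °C

Heat to bring ice to 0 °C and melt it: q₁ = 48.7×2.09×23.4 + 48.7×331.0 = 18501 J
Heat the water can supply cooling to 0 °C: 661.6×4.19×84.5 = 234243 J > q₁, so all ice melts.
Energy balance: 661.6×4.19×(84.5 − T) = 18501 + 48.7×4.19×(T − 0)
2772.104(84.5 − T) = 18501 + 204.053 T
234243 − 18501 = 2976.157 T
T = 215742 / 2976.157 = 72.49 °C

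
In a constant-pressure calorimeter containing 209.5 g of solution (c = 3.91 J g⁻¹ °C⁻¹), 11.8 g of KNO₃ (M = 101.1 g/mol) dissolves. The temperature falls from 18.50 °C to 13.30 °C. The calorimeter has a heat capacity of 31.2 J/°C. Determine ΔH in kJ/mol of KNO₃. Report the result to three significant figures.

|ΔT| = |13.30 − 18.50| = 5.20 °C
|q_surr| = (209.5 × 3.91 + 31.2) × 5.20 = 850.345 × 5.20 = 4422 J
n(KNO₃) = 11.8 / 101.1 = 0.1167 mol
Temperature fell, so q_rxn = +|q_surr| = 4.422 kJ
ΔH = q_rxn / n = 37.89 kJ/mol

ΔH = 37.9 kJ/mol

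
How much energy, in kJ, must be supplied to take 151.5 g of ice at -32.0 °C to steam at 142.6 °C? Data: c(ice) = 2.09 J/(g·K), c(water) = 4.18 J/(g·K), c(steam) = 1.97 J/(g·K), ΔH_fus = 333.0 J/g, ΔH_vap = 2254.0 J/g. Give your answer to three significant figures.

q = 478 kJ

q1 (heat ice -32.0→0.0 °C): 151.5 × 2.09 × 32.0 = 10132 J
q2 (melt at 0 °C): 151.5 × 333.0 = 50450 J
q3 (heat water 0.0→100.0 °C): 151.5 × 4.18 × 100.0 = 63327 J
q4 (vaporize at 100 °C): 151.5 × 2254.0 = 341481 J
q5 (heat steam 100.0→142.6 °C): 151.5 × 1.97 × 42.6 = 12714 J
Total: 10132 + 50450 + 63327 + 341481 + 12714 = 478104 J = 478 kJ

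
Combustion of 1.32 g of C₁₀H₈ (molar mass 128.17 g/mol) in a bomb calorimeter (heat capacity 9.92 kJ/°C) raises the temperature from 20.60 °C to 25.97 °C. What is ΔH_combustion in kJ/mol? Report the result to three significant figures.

ΔT = 25.97 − 20.60 = 5.37 °C
q_cal = C_cal × ΔT = 9.92 × 5.37 = 53.2704 kJ
n = 1.32 / 128.17 = 0.01030 mol
q_rxn = −q_cal = -53.2704 kJ
ΔH = -53.2704 / 0.01030 = -5172 kJ/mol

ΔH = -5170 kJ/mol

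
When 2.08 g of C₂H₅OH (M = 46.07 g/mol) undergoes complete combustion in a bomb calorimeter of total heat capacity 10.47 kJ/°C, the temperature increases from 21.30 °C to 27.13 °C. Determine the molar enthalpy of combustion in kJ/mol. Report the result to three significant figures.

ΔH = -1350 kJ/mol

ΔT = 27.13 − 21.30 = 5.83 °C
q_cal = C_cal × ΔT = 10.47 × 5.83 = 61.0401 kJ
n = 2.08 / 46.07 = 0.04515 mol
q_rxn = −q_cal = -61.0401 kJ
ΔH = -61.0401 / 0.04515 = -1352 kJ/mol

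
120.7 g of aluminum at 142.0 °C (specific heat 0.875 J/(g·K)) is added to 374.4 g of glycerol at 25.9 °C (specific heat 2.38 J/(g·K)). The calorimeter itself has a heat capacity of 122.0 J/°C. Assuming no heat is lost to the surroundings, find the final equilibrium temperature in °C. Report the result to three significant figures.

Heat lost by aluminum = heat gained by glycerol + calorimeter.
(120.7)(0.875)(142.0 − T) = [(374.4)(2.38) + 122.0](T − 25.9)
105.6125 (142.0 − T) = 1013.072 (T − 25.9)
14997 − 105.6125 T = 1013.072 T − 26239
41236 = 1118.6845 T
T = 36.86 °C

T_f = 36.9 °C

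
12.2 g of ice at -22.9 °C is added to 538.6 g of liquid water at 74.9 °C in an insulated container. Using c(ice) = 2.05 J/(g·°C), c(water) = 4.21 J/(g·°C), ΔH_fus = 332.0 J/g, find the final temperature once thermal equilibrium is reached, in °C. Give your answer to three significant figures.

Heat to bring ice to 0 °C and melt it: q₁ = 12.2×2.05×22.9 + 12.2×332.0 = 4623.1 J
Heat the water can supply cooling to 0 °C: 538.6×4.21×74.9 = 169836 J > q₁, so all ice melts.
Energy balance: 538.6×4.21×(74.9 − T) = 4623.1 + 12.2×4.21×(T − 0)
2267.506(74.9 − T) = 4623.1 + 51.362 T
169836 − 4623.1 = 2318.868 T
T = 165212.9 / 2318.868 = 71.247 °C

T_f = 71.2 °C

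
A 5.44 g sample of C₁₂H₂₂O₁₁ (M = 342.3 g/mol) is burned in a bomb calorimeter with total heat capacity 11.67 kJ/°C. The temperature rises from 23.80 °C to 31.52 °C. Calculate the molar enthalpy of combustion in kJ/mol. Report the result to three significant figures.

ΔH = -5670 kJ/mol

ΔT = 31.52 − 23.80 = 7.72 °C
q_cal = C_cal × ΔT = 11.67 × 7.72 = 90.0924 kJ
n = 5.44 / 342.3 = 0.01589 mol
q_rxn = −q_cal = -90.0924 kJ
ΔH = -90.0924 / 0.01589 = -5670 kJ/mol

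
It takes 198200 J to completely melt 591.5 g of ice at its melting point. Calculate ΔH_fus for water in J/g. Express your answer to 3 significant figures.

ΔH_fus = 335 J/g

ΔH_fus = q / m = 198200 / 591.5 = 335 J/g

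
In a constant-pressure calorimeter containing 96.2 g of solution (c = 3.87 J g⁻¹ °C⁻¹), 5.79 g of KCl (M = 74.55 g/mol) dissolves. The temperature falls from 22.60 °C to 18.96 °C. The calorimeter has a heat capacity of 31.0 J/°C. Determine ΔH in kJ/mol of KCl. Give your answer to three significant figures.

|ΔT| = |18.96 − 22.60| = 3.64 °C
|q_surr| = (96.2 × 3.87 + 31.0) × 3.64 = 403.294 × 3.64 = 1468 J
n(KCl) = 5.79 / 74.55 = 0.07767 mol
Temperature fell, so q_rxn = +|q_surr| = 1.468 kJ
ΔH = q_rxn / n = 18.90 kJ/mol

ΔH = 18.9 kJ/mol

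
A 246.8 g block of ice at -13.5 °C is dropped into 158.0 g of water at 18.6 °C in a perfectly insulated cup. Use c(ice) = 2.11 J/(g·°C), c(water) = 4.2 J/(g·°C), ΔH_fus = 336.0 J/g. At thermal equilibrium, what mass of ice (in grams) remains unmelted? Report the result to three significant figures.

Heat to warm all ice to 0 °C: 246.8×2.11×13.5 = 7030.1 J
Heat released by water cooling to 0 °C: 158.0×4.2×18.6 = 12343 J
12343 J < 7030.1 + 246.8×336.0 = 89954.9 J, so not all ice melts; final T = 0 °C.
Heat left for melting: 12343 − 7030.1 = 5312.9 J
Mass melted = 5312.9 / 336.0 = 15.81 g
Ice remaining = 246.8 − 15.81 = 230.99 g

m_ice remaining = 231 g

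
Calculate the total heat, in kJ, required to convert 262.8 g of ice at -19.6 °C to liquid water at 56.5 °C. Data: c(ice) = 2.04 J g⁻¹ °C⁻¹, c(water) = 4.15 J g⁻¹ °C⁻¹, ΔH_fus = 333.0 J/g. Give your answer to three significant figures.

q = 160 kJ

q1 (heat ice -19.6→0.0 °C): 262.8 × 2.04 × 19.6 = 10508 J
q2 (melt at 0 °C): 262.8 × 333.0 = 87512 J
q3 (heat water 0.0→56.5 °C): 262.8 × 4.15 × 56.5 = 61620 J
Total: 10508 + 87512 + 61620 = 159640 J = 160 kJ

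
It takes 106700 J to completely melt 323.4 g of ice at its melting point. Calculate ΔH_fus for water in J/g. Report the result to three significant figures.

ΔH_fus = q / m = 106700 / 323.4 = 330 J/g

ΔH_fus = 330 J/g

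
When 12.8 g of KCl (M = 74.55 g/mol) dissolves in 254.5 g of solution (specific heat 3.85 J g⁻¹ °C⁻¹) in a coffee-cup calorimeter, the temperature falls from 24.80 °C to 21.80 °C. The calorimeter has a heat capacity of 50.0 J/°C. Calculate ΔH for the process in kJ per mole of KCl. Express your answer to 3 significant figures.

ΔH = 18.0 kJ/mol

|ΔT| = |21.80 − 24.80| = 3.00 °C
|q_surr| = (254.5 × 3.85 + 50.0) × 3.00 = 1029.825 × 3.00 = 3089 J
n(KCl) = 12.8 / 74.55 = 0.1717 mol
Temperature fell, so q_rxn = +|q_surr| = 3.089 kJ
ΔH = q_rxn / n = 17.99 kJ/mol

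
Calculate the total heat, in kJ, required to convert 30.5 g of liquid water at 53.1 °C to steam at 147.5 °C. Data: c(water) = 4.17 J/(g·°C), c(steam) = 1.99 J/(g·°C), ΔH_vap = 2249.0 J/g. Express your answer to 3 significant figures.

q = 77.4 kJ

q1 (heat water 53.1→100.0 °C): 30.5 × 4.17 × 46.9 = 5965 J
q2 (vaporize at 100 °C): 30.5 × 2249.0 = 68595 J
q3 (heat steam 100.0→147.5 °C): 30.5 × 1.99 × 47.5 = 2883 J
Total: 5965 + 68595 + 2883 = 77443 J = 77.4 kJ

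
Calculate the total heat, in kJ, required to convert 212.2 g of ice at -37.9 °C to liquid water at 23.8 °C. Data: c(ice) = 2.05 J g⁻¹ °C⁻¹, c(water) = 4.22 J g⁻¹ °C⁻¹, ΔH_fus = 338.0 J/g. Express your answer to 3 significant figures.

q1 (heat ice -37.9→0.0 °C): 212.2 × 2.05 × 37.9 = 16487 J
q2 (melt at 0 °C): 212.2 × 338.0 = 71724 J
q3 (heat water 0.0→23.8 °C): 212.2 × 4.22 × 23.8 = 21313 J
Total: 16487 + 71724 + 21313 = 109524 J = 110 kJ

q = 110 kJ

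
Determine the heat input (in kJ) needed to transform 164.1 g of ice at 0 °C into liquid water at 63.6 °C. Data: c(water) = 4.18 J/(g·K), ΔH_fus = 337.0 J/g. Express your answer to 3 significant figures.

q = 98.9 kJ

q1 (melt at 0 °C): 164.1 × 337.0 = 55302 J
q2 (heat water 0.0→63.6 °C): 164.1 × 4.18 × 63.6 = 43626 J
Total: 55302 + 43626 = 98928 J = 98.9 kJ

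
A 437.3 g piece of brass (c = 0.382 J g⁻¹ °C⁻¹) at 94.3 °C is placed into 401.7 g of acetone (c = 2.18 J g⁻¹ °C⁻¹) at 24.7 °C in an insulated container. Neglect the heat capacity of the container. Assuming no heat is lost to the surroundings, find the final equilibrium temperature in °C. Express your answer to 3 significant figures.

T_f = 35.8 °C

Heat lost by brass = heat gained by acetone.
(437.3)(0.382)(94.3 − T) = (401.7)(2.18)(T − 24.7)
167.0486 (94.3 − T) = 875.706 (T − 24.7)
15752.7 − 167.0486 T = 875.706 T − 21629.9
37382.6 = 1042.7546 T
T = 35.8499 °C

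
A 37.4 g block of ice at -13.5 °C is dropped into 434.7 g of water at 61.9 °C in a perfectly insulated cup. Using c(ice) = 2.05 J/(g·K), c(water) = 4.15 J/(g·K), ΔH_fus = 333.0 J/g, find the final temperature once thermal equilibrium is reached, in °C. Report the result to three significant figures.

T_f = 50.1 °C

Heat to bring ice to 0 °C and melt it: q₁ = 37.4×2.05×13.5 + 37.4×333.0 = 13489 J
Heat the water can supply cooling to 0 °C: 434.7×4.15×61.9 = 111668 J > q₁, so all ice melts.
Energy balance: 434.7×4.15×(61.9 − T) = 13489 + 37.4×4.15×(T − 0)
1804.005(61.9 − T) = 13489 + 155.21 T
111668 − 13489 = 1959.215 T
T = 98179 / 1959.215 = 50.11 °C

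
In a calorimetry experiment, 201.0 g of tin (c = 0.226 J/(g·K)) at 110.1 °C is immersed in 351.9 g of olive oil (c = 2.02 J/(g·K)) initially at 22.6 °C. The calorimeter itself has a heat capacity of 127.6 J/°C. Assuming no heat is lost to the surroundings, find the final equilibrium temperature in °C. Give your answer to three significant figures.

T_f = 27.1 °C

Heat lost by tin = heat gained by olive oil + calorimeter.
(201.0)(0.226)(110.1 − T) = [(351.9)(2.02) + 127.6](T − 22.6)
45.426 (110.1 − T) = 838.438 (T − 22.6)
5001.4 − 45.426 T = 838.438 T − 18949
23950.4 = 883.864 T
T = 27.10 °C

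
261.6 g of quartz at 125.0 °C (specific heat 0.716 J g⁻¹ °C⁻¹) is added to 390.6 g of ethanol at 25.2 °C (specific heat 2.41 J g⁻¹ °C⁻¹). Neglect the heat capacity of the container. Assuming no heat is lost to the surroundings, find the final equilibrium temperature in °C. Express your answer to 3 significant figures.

T_f = 41.8 °C

Heat lost by quartz = heat gained by ethanol.
(261.6)(0.716)(125.0 − T) = (390.6)(2.41)(T − 25.2)
187.3056 (125.0 − T) = 941.346 (T − 25.2)
23413 − 187.3056 T = 941.346 T − 23722
47135 = 1128.6516 T
T = 41.76 °C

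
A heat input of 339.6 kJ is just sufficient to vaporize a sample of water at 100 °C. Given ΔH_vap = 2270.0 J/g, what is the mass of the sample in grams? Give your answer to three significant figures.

m = q / ΔH_vap = 339600 J / 2270.0 J/g = 150 g

m = 150 g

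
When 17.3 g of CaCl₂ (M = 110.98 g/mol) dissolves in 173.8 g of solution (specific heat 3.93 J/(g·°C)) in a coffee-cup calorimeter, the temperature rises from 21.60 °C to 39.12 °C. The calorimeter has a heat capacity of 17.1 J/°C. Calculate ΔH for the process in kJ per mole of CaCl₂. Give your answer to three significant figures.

ΔH = -78.7 kJ/mol

|ΔT| = |39.12 − 21.60| = 17.52 °C
|q_surr| = (173.8 × 3.93 + 17.1) × 17.52 = 700.134 × 17.52 = 12270 J
n(CaCl₂) = 17.3 / 110.98 = 0.1559 mol
Temperature rose, so q_rxn = −|q_surr| = -12.27 kJ
ΔH = q_rxn / n = -78.70 kJ/mol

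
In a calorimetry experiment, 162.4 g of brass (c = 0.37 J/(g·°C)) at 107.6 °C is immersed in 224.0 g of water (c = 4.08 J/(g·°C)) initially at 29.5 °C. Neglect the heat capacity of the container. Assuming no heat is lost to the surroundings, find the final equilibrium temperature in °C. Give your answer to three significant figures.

T_f = 34.3 °C

Heat lost by brass = heat gained by water.
(162.4)(0.37)(107.6 − T) = (224.0)(4.08)(T − 29.5)
60.088 (107.6 − T) = 913.92 (T − 29.5)
6465.5 − 60.088 T = 913.92 T − 26961
33426.5 = 974.008 T
T = 34.32 °C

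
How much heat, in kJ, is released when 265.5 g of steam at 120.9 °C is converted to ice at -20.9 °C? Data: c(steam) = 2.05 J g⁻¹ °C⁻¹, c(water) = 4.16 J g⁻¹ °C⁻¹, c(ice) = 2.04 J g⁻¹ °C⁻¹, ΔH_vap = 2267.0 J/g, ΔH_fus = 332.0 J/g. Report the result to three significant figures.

q1 (cool steam 120.9→100 °C): 265.5 × 2.05 × 20.9 = 11375 J
q2 (condense at 100 °C): 265.5 × 2267.0 = 601889 J
q3 (cool water 100→0 °C): 265.5 × 4.16 × 100.0 = 110448 J
q4 (freeze at 0 °C): 265.5 × 332.0 = 88146 J
q5 (cool ice 0→-20.9 °C): 265.5 × 2.04 × 20.9 = 11320 J
Total: 11375 + 601889 + 110448 + 88146 + 11320 = 823178 J = 823 kJ

q = 823 kJ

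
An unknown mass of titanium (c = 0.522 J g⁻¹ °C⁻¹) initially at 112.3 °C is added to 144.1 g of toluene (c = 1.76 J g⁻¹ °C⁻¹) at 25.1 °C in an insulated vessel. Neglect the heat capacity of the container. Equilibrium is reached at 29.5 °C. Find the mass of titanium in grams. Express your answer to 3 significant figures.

q_gained = (144.1 × 1.76) × (29.5 − 25.1) = 1116 J
q_lost = m × 0.522 × (112.3 − 29.5) = 43.2216 m
m = 1116 / 43.2216 = 25.8 g

m = 25.8 g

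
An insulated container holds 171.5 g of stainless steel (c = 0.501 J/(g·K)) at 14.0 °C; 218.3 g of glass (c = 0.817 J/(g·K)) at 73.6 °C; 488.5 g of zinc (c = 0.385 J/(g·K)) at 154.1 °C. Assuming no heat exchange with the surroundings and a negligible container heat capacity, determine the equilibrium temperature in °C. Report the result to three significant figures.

T_f = 95.7 °C

Σ mᵢcᵢ(T − Tᵢ) = 0  ⇒  T = Σ mᵢcᵢTᵢ / Σ mᵢcᵢ
Σ mᵢcᵢ = 171.5×0.501 + 218.3×0.817 + 488.5×0.385 = 452.3451
Σ mᵢcᵢTᵢ = 85.9215×14.0 + 178.3511×73.6 + 188.0725×154.1 = 43312
T = 43312 / 452.3451 = 95.7499 °C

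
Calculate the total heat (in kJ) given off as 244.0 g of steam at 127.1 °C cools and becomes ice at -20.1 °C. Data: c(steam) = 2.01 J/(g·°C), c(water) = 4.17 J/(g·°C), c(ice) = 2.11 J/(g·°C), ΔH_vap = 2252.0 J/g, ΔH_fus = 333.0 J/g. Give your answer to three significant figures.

q1 (cool steam 127.1→100 °C): 244.0 × 2.01 × 27.1 = 13291 J
q2 (condense at 100 °C): 244.0 × 2252.0 = 549488 J
q3 (cool water 100→0 °C): 244.0 × 4.17 × 100.0 = 101748 J
q4 (freeze at 0 °C): 244.0 × 333.0 = 81252 J
q5 (cool ice 0→-20.1 °C): 244.0 × 2.11 × 20.1 = 10348 J
Total: 13291 + 549488 + 101748 + 81252 + 10348 = 756127 J = 756 kJ

q = 756 kJ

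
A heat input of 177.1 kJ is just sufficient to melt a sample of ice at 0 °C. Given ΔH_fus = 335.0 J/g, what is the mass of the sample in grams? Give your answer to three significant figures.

m = q / ΔH_fus = 177100 J / 335.0 J/g = 529 g

m = 529 g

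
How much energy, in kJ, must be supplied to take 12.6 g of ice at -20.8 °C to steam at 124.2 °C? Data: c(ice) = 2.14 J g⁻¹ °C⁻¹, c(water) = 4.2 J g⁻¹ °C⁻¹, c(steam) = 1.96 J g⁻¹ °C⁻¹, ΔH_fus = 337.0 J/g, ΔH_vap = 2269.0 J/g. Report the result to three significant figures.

q1 (heat ice -20.8→0.0 °C): 12.6 × 2.14 × 20.8 = 561 J
q2 (melt at 0 °C): 12.6 × 337.0 = 4246 J
q3 (heat water 0.0→100.0 °C): 12.6 × 4.2 × 100.0 = 5292 J
q4 (vaporize at 100 °C): 12.6 × 2269.0 = 28589 J
q5 (heat steam 100.0→124.2 °C): 12.6 × 1.96 × 24.2 = 598 J
Total: 561 + 4246 + 5292 + 28589 + 598 = 39286 J = 39.3 kJ

q = 39.3 kJ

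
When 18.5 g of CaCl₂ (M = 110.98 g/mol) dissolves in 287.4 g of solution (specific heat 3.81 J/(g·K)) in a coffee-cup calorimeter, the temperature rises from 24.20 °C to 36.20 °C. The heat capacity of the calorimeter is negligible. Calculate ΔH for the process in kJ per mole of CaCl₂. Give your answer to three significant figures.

ΔH = -78.8 kJ/mol

|ΔT| = |36.20 − 24.20| = 12.00 °C
|q_surr| = (287.4 × 3.81) × 12.00 = 1094.994 × 12.00 = 13140 J
n(CaCl₂) = 18.5 / 110.98 = 0.1667 mol
Temperature rose, so q_rxn = −|q_surr| = -13.14 kJ
ΔH = q_rxn / n = -78.82 kJ/mol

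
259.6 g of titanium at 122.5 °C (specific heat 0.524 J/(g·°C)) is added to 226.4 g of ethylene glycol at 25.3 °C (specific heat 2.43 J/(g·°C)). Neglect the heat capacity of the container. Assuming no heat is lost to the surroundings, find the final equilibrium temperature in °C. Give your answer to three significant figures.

Heat lost by titanium = heat gained by ethylene glycol.
(259.6)(0.524)(122.5 − T) = (226.4)(2.43)(T − 25.3)
136.0304 (122.5 − T) = 550.152 (T − 25.3)
16664 − 136.0304 T = 550.152 T − 13919
30583 = 686.1824 T
T = 44.57 °C

T_f = 44.6 °C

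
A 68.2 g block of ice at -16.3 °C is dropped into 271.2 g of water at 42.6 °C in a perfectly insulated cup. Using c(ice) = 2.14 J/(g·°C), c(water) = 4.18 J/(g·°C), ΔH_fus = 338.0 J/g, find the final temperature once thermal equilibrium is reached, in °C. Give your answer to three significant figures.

Heat to bring ice to 0 °C and melt it: q₁ = 68.2×2.14×16.3 + 68.2×338.0 = 25431 J
Heat the water can supply cooling to 0 °C: 271.2×4.18×42.6 = 48292.0 J > q₁, so all ice melts.
Energy balance: 271.2×4.18×(42.6 − T) = 25431 + 68.2×4.18×(T − 0)
1133.616(42.6 − T) = 25431 + 285.076 T
48292.0 − 25431 = 1418.692 T
T = 22861.0 / 1418.692 = 16.11 °C

T_f = 16.1 °C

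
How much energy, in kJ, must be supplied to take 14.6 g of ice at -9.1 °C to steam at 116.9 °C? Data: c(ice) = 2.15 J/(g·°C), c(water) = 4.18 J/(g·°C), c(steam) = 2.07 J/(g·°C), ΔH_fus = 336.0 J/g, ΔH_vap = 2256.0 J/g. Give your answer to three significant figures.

q = 44.7 kJ

q1 (heat ice -9.1→0.0 °C): 14.6 × 2.15 × 9.1 = 286 J
q2 (melt at 0 °C): 14.6 × 336.0 = 4906 J
q3 (heat water 0.0→100.0 °C): 14.6 × 4.18 × 100.0 = 6103 J
q4 (vaporize at 100 °C): 14.6 × 2256.0 = 32938 J
q5 (heat steam 100.0→116.9 °C): 14.6 × 2.07 × 16.9 = 511 J
Total: 286 + 4906 + 6103 + 32938 + 511 = 44744 J = 44.7 kJ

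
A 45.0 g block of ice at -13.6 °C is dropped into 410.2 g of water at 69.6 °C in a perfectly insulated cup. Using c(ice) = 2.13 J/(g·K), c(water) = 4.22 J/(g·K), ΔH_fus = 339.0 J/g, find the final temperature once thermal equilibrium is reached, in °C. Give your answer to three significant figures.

Heat to bring ice to 0 °C and melt it: q₁ = 45.0×2.13×13.6 + 45.0×339.0 = 16559 J
Heat the water can supply cooling to 0 °C: 410.2×4.22×69.6 = 120481 J > q₁, so all ice melts.
Energy balance: 410.2×4.22×(69.6 − T) = 16559 + 45.0×4.22×(T − 0)
1731.044(69.6 − T) = 16559 + 189.9 T
120481 − 16559 = 1920.944 T
T = 103922 / 1920.944 = 54.10 °C

T_f = 54.1 °C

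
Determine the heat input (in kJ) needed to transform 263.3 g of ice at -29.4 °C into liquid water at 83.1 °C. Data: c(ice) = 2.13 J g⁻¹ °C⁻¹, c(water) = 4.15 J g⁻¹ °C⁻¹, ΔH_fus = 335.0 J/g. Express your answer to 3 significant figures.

q1 (heat ice -29.4→0.0 °C): 263.3 × 2.13 × 29.4 = 16488 J
q2 (melt at 0 °C): 263.3 × 335.0 = 88206 J
q3 (heat water 0.0→83.1 °C): 263.3 × 4.15 × 83.1 = 90803 J
Total: 16488 + 88206 + 90803 = 195497 J = 195 kJ

q = 195 kJ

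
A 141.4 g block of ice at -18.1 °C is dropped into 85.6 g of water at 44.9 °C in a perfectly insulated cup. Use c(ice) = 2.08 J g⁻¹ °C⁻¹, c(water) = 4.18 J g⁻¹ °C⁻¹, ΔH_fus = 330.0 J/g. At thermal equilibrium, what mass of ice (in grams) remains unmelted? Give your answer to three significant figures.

m_ice remaining = 109 g

Heat to warm all ice to 0 °C: 141.4×2.08×18.1 = 5323.4 J
Heat released by water cooling to 0 °C: 85.6×4.18×44.9 = 16066 J
16066 J < 5323.4 + 141.4×330.0 = 51985.4 J, so not all ice melts; final T = 0 °C.
Heat left for melting: 16066 − 5323.4 = 10742.6 J
Mass melted = 10742.6 / 330.0 = 32.55 g
Ice remaining = 141.4 − 32.55 = 108.85 g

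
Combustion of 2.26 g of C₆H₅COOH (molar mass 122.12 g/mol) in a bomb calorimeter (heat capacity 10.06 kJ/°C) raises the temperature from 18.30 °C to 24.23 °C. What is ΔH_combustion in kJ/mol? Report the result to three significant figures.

ΔT = 24.23 − 18.30 = 5.93 °C
q_cal = C_cal × ΔT = 10.06 × 5.93 = 59.6558 kJ
n = 2.26 / 122.12 = 0.01851 mol
q_rxn = −q_cal = -59.6558 kJ
ΔH = -59.6558 / 0.01851 = -3223 kJ/mol

ΔH = -3220 kJ/mol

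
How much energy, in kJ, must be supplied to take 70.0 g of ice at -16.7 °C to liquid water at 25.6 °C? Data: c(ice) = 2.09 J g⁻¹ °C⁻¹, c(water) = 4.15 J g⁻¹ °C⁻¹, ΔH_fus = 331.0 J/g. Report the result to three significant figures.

q1 (heat ice -16.7→0.0 °C): 70.0 × 2.09 × 16.7 = 2443 J
q2 (melt at 0 °C): 70.0 × 331.0 = 23170 J
q3 (heat water 0.0→25.6 °C): 70.0 × 4.15 × 25.6 = 7437 J
Total: 2443 + 23170 + 7437 = 33050 J = 33.1 kJ

q = 33.1 kJ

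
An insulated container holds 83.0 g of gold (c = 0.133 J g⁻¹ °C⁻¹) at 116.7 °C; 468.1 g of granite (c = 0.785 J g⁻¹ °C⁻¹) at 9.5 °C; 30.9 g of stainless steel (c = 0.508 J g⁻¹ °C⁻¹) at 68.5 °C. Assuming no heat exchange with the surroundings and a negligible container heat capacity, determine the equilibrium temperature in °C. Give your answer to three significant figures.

Σ mᵢcᵢ(T − Tᵢ) = 0  ⇒  T = Σ mᵢcᵢTᵢ / Σ mᵢcᵢ
Σ mᵢcᵢ = 83.0×0.133 + 468.1×0.785 + 30.9×0.508 = 394.1947
Σ mᵢcᵢTᵢ = 11.039×116.7 + 367.4585×9.5 + 15.6972×68.5 = 5854.4
T = 5854.4 / 394.1947 = 14.85 °C

T_f = 14.9 °C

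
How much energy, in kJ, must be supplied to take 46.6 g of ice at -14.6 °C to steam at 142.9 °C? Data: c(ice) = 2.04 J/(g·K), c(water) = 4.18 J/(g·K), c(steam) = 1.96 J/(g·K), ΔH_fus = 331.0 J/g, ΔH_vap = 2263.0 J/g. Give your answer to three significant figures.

q = 146 kJ

q1 (heat ice -14.6→0.0 °C): 46.6 × 2.04 × 14.6 = 1388 J
q2 (melt at 0 °C): 46.6 × 331.0 = 15425 J
q3 (heat water 0.0→100.0 °C): 46.6 × 4.18 × 100.0 = 19479 J
q4 (vaporize at 100 °C): 46.6 × 2263.0 = 105456 J
q5 (heat steam 100.0→142.9 °C): 46.6 × 1.96 × 42.9 = 3918 J
Total: 1388 + 15425 + 19479 + 105456 + 3918 = 145666 J = 146 kJ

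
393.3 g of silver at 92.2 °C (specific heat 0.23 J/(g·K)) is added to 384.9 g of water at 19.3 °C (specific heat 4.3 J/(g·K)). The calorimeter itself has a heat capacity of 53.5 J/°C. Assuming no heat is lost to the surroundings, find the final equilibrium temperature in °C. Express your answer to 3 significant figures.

Heat lost by silver = heat gained by water + calorimeter.
(393.3)(0.23)(92.2 − T) = [(384.9)(4.3) + 53.5](T − 19.3)
90.459 (92.2 − T) = 1708.57 (T − 19.3)
8340.3 − 90.459 T = 1708.57 T − 32975
41315.3 = 1799.029 T
T = 22.97 °C

T_f = 23.0 °C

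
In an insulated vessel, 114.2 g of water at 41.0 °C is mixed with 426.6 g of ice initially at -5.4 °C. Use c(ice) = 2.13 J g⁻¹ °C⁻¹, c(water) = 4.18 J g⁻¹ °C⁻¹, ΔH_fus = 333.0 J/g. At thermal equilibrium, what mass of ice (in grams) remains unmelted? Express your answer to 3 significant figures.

Heat to warm all ice to 0 °C: 426.6×2.13×5.4 = 4906.8 J
Heat released by water cooling to 0 °C: 114.2×4.18×41.0 = 19572 J
19572 J < 4906.8 + 426.6×333.0 = 146964.6 J, so not all ice melts; final T = 0 °C.
Heat left for melting: 19572 − 4906.8 = 14665.2 J
Mass melted = 14665.2 / 333.0 = 44.04 g
Ice remaining = 426.6 − 44.04 = 382.56 g

m_ice remaining = 383 g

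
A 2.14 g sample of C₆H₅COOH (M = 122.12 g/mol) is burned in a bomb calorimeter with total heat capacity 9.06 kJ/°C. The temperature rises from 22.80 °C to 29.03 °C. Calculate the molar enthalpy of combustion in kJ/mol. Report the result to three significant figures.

ΔH = -3220 kJ/mol

ΔT = 29.03 − 22.80 = 6.23 °C
q_cal = C_cal × ΔT = 9.06 × 6.23 = 56.4438 kJ
n = 2.14 / 122.12 = 0.01752 mol
q_rxn = −q_cal = -56.4438 kJ
ΔH = -56.4438 / 0.01752 = -3222 kJ/mol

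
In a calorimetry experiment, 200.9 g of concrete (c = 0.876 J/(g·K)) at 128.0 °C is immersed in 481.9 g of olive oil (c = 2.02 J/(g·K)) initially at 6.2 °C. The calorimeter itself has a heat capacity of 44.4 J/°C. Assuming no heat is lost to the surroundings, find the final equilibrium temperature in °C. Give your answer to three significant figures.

Heat lost by concrete = heat gained by olive oil + calorimeter.
(200.9)(0.876)(128.0 − T) = [(481.9)(2.02) + 44.4](T − 6.2)
175.9884 (128.0 − T) = 1017.838 (T − 6.2)
22527 − 175.9884 T = 1017.838 T − 6310.6
28837.6 = 1193.8264 T
T = 24.16 °C

T_f = 24.2 °C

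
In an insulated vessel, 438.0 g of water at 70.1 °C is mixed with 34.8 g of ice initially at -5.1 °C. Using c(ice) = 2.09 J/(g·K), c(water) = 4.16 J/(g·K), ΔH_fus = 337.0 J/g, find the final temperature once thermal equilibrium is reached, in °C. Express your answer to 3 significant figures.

Heat to bring ice to 0 °C and melt it: q₁ = 34.8×2.09×5.1 + 34.8×337.0 = 12099 J
Heat the water can supply cooling to 0 °C: 438.0×4.16×70.1 = 127728 J > q₁, so all ice melts.
Energy balance: 438.0×4.16×(70.1 − T) = 12099 + 34.8×4.16×(T − 0)
1822.08(70.1 − T) = 12099 + 144.768 T
127728 − 12099 = 1966.848 T
T = 115629 / 1966.848 = 58.79 °C

T_f = 58.8 °C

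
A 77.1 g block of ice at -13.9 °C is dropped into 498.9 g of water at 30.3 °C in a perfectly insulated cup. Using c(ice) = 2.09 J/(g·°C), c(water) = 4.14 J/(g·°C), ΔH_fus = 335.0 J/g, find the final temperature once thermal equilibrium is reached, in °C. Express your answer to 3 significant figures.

Heat to bring ice to 0 °C and melt it: q₁ = 77.1×2.09×13.9 + 77.1×335.0 = 28068 J
Heat the water can supply cooling to 0 °C: 498.9×4.14×30.3 = 62583.0 J > q₁, so all ice melts.
Energy balance: 498.9×4.14×(30.3 − T) = 28068 + 77.1×4.14×(T − 0)
2065.446(30.3 − T) = 28068 + 319.194 T
62583.0 − 28068 = 2384.640 T
T = 34515.0 / 2384.640 = 14.47 °C

T_f = 14.5 °C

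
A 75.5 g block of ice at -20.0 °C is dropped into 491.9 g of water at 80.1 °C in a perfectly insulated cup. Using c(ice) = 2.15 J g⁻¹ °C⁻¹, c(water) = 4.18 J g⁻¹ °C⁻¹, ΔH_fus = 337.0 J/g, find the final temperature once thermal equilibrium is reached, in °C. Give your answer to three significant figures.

T_f = 57.3 °C

Heat to bring ice to 0 °C and melt it: q₁ = 75.5×2.15×20.0 + 75.5×337.0 = 28690 J
Heat the water can supply cooling to 0 °C: 491.9×4.18×80.1 = 164697 J > q₁, so all ice melts.
Energy balance: 491.9×4.18×(80.1 − T) = 28690 + 75.5×4.18×(T − 0)
2056.142(80.1 − T) = 28690 + 315.59 T
164697 − 28690 = 2371.732 T
T = 136007 / 2371.732 = 57.345 °C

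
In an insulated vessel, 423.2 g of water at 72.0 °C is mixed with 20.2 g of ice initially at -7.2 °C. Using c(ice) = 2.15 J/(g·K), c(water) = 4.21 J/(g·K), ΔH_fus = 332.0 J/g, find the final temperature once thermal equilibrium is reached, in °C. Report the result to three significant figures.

T_f = 65.0 °C

Heat to bring ice to 0 °C and melt it: q₁ = 20.2×2.15×7.2 + 20.2×332.0 = 7019.1 J
Heat the water can supply cooling to 0 °C: 423.2×4.21×72.0 = 128280 J > q₁, so all ice melts.
Energy balance: 423.2×4.21×(72.0 − T) = 7019.1 + 20.2×4.21×(T − 0)
1781.672(72.0 − T) = 7019.1 + 85.042 T
128280 − 7019.1 = 1866.714 T
T = 121260.9 / 1866.714 = 64.96 °C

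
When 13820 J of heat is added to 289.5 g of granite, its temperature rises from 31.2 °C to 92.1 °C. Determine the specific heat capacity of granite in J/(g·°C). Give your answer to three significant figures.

c = 0.784 J/(g·°C)

c = q / (m ΔT) = 13820 / (289.5 × 60.9)
c = 13820 / 17630.55 = 0.784 J/(g·°C)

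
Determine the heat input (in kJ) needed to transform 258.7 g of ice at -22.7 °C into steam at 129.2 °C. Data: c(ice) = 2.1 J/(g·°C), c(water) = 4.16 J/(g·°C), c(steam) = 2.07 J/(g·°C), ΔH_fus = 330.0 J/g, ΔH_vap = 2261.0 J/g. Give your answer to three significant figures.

q1 (heat ice -22.7→0.0 °C): 258.7 × 2.1 × 22.7 = 12332 J
q2 (melt at 0 °C): 258.7 × 330.0 = 85371 J
q3 (heat water 0.0→100.0 °C): 258.7 × 4.16 × 100.0 = 107619 J
q4 (vaporize at 100 °C): 258.7 × 2261.0 = 584921 J
q5 (heat steam 100.0→129.2 °C): 258.7 × 2.07 × 29.2 = 15637 J
Total: 12332 + 85371 + 107619 + 584921 + 15637 = 805880 J = 806 kJ

q = 806 kJ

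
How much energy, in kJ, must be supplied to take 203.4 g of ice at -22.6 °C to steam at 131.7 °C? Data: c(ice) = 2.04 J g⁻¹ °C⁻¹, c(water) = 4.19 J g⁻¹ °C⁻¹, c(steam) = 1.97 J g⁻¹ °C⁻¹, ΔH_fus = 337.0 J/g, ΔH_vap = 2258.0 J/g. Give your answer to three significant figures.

q1 (heat ice -22.6→0.0 °C): 203.4 × 2.04 × 22.6 = 9378 J
q2 (melt at 0 °C): 203.4 × 337.0 = 68546 J
q3 (heat water 0.0→100.0 °C): 203.4 × 4.19 × 100.0 = 85225 J
q4 (vaporize at 100 °C): 203.4 × 2258.0 = 459277 J
q5 (heat steam 100.0→131.7 °C): 203.4 × 1.97 × 31.7 = 12702 J
Total: 9378 + 68546 + 85225 + 459277 + 12702 = 635128 J = 635 kJ

q = 635 kJ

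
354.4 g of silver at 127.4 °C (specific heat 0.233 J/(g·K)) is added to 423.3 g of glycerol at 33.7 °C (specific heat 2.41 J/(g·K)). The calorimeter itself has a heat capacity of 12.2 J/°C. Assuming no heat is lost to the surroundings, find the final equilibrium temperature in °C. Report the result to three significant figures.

T_f = 40.6 °C

Heat lost by silver = heat gained by glycerol + calorimeter.
(354.4)(0.233)(127.4 − T) = [(423.3)(2.41) + 12.2](T − 33.7)
82.5752 (127.4 − T) = 1032.353 (T − 33.7)
10520 − 82.5752 T = 1032.353 T − 34790
45310 = 1114.9282 T
T = 40.64 °C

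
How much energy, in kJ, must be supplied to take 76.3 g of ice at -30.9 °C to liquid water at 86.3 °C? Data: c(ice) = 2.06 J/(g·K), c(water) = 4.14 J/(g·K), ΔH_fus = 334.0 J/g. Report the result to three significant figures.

q = 57.6 kJ

q1 (heat ice -30.9→0.0 °C): 76.3 × 2.06 × 30.9 = 4857 J
q2 (melt at 0 °C): 76.3 × 334.0 = 25484 J
q3 (heat water 0.0→86.3 °C): 76.3 × 4.14 × 86.3 = 27261 J
Total: 4857 + 25484 + 27261 = 57602 J = 57.6 kJ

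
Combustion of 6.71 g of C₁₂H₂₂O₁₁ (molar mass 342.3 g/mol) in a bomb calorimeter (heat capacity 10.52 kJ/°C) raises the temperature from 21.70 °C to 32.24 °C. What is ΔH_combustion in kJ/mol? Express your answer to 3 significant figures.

ΔT = 32.24 − 21.70 = 10.54 °C
q_cal = C_cal × ΔT = 10.52 × 10.54 = 110.8808 kJ
n = 6.71 / 342.3 = 0.01960 mol
q_rxn = −q_cal = -110.8808 kJ
ΔH = -110.8808 / 0.01960 = -5657 kJ/mol

ΔH = -5660 kJ/mol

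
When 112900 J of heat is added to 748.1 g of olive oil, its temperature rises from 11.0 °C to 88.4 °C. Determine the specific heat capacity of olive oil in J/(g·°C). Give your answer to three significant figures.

c = q / (m ΔT) = 112900 / (748.1 × 77.4)
c = 112900 / 57902.94 = 1.95 J/(g·°C)

c = 1.95 J/(g·°C)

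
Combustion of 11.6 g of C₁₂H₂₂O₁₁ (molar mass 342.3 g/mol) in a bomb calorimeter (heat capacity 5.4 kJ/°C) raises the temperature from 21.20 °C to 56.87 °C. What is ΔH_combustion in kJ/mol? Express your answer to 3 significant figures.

ΔH = -5680 kJ/mol

ΔT = 56.87 − 21.20 = 35.67 °C
q_cal = C_cal × ΔT = 5.4 × 35.67 = 192.618 kJ
n = 11.6 / 342.3 = 0.03389 mol
q_rxn = −q_cal = -192.618 kJ
ΔH = -192.618 / 0.03389 = -5684 kJ/mol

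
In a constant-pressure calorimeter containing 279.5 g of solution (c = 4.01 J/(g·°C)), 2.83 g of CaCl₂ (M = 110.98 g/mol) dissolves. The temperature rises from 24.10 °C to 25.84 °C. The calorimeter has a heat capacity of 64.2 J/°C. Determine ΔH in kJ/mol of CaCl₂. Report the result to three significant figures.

|ΔT| = |25.84 − 24.10| = 1.74 °C
|q_surr| = (279.5 × 4.01 + 64.2) × 1.74 = 1184.995 × 1.74 = 2062 J
n(CaCl₂) = 2.83 / 110.98 = 0.02550 mol
Temperature rose, so q_rxn = −|q_surr| = -2.062 kJ
ΔH = q_rxn / n = -80.86 kJ/mol

ΔH = -80.9 kJ/mol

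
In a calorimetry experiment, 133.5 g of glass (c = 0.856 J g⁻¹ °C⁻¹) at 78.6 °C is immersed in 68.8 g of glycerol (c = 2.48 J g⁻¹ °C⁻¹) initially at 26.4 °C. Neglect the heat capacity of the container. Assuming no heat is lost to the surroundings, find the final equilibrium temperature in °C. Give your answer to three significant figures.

T_f = 47.3 °C

Heat lost by glass = heat gained by glycerol.
(133.5)(0.856)(78.6 − T) = (68.8)(2.48)(T − 26.4)
114.276 (78.6 − T) = 170.624 (T − 26.4)
8982.1 − 114.276 T = 170.624 T − 4504.5
13486.6 = 284.900 T
T = 47.34 °C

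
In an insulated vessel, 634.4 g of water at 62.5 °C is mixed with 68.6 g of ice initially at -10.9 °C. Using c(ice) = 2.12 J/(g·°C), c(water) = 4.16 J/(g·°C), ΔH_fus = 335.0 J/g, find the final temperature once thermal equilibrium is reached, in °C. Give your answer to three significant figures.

Heat to bring ice to 0 °C and melt it: q₁ = 68.6×2.12×10.9 + 68.6×335.0 = 24566 J
Heat the water can supply cooling to 0 °C: 634.4×4.16×62.5 = 164944 J > q₁, so all ice melts.
Energy balance: 634.4×4.16×(62.5 − T) = 24566 + 68.6×4.16×(T − 0)
2639.104(62.5 − T) = 24566 + 285.376 T
164944 − 24566 = 2924.480 T
T = 140378 / 2924.480 = 48.00 °C

T_f = 48.0 °C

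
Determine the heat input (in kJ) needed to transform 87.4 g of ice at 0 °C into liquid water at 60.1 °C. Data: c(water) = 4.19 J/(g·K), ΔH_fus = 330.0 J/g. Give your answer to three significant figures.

q = 50.9 kJ

q1 (melt at 0 °C): 87.4 × 330.0 = 28842 J
q2 (heat water 0.0→60.1 °C): 87.4 × 4.19 × 60.1 = 22009 J
Total: 28842 + 22009 = 50851 J = 50.9 kJ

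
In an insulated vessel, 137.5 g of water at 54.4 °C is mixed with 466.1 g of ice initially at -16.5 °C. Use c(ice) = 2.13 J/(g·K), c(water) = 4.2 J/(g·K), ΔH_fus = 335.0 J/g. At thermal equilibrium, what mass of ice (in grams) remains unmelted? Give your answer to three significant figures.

Heat to warm all ice to 0 °C: 466.1×2.13×16.5 = 16381 J
Heat released by water cooling to 0 °C: 137.5×4.2×54.4 = 31416 J
31416 J < 16381 + 466.1×335.0 = 172524.5 J, so not all ice melts; final T = 0 °C.
Heat left for melting: 31416 − 16381 = 15035 J
Mass melted = 15035 / 335.0 = 44.88 g
Ice remaining = 466.1 − 44.88 = 421.22 g

m_ice remaining = 421 g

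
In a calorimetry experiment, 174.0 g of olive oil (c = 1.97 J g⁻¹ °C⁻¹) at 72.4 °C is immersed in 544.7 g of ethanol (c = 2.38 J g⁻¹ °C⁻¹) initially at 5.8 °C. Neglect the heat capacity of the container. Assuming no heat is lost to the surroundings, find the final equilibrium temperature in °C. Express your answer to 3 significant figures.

Heat lost by olive oil = heat gained by ethanol.
(174.0)(1.97)(72.4 − T) = (544.7)(2.38)(T − 5.8)
342.78 (72.4 − T) = 1296.386 (T − 5.8)
24817 − 342.78 T = 1296.386 T − 7519.0
32336.0 = 1639.166 T
T = 19.73 °C

T_f = 19.7 °C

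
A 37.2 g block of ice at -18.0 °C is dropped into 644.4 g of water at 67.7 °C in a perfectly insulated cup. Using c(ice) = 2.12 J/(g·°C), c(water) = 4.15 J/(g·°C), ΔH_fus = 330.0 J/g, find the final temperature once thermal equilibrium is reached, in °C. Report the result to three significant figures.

T_f = 59.2 °C

Heat to bring ice to 0 °C and melt it: q₁ = 37.2×2.12×18.0 + 37.2×330.0 = 13696 J
Heat the water can supply cooling to 0 °C: 644.4×4.15×67.7 = 181047 J > q₁, so all ice melts.
Energy balance: 644.4×4.15×(67.7 − T) = 13696 + 37.2×4.15×(T − 0)
2674.26(67.7 − T) = 13696 + 154.38 T
181047 − 13696 = 2828.64 T
T = 167351 / 2828.64 = 59.16 °C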